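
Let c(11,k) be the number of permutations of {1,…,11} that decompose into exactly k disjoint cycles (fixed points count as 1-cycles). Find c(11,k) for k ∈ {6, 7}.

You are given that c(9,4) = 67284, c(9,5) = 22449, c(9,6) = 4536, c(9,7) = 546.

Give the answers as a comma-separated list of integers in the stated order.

902055, 157773

r10: T_10,5=9×22449+67284=269325; T_10,6=9×4536+22449=63273; T_10,7=9×546+4536=9450
r11: T_11,6=10×63273+269325=902055; T_11,7=10×9450+63273=157773
Read c(11,6) = 902055, c(11,7) = 157773.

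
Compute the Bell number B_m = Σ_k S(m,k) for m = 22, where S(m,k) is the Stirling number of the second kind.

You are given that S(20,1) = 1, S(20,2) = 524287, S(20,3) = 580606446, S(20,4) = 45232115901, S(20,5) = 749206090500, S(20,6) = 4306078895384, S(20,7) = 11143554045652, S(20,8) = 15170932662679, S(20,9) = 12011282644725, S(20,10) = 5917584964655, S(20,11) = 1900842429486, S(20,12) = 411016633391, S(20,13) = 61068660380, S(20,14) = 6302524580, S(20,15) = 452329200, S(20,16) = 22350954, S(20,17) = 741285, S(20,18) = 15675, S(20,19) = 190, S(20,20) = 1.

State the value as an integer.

@21  (21,1):1·1+0→1, (21,2):524287·2+1→1048575, (21,3):580606446·3+524287→1742343625, (21,4):45232115901·4+580606446→181509070050, (21,5):749206090500·5+45232115901→3791262568401, (21,6):4306078895384·6+749206090500→26585679462804, (21,7):11143554045652·7+4306078895384→82310957214948, (21,8):15170932662679·8+11143554045652→132511015347084, (21,9):12011282644725·9+15170932662679→123272476465204, (21,10):5917584964655·10+12011282644725→71187132291275, (21,11):1900842429486·11+5917584964655→26826851689001, (21,12):411016633391·12+1900842429486→6833042030178, (21,13):61068660380·13+411016633391→1204909218331, (21,14):6302524580·14+61068660380→149304004500, (21,15):452329200·15+6302524580→13087462580, (21,16):22350954·16+452329200→809944464, (21,17):741285·17+22350954→34952799, (21,18):15675·18+741285→1023435, (21,19):190·19+15675→19285, (21,20):1·20+190→210, (21,21):0·21+1→1
@22  (22,1):1·1+0→1, (22,2):1048575·2+1→2097151, (22,3):1742343625·3+1048575→5228079450, (22,4):181509070050·4+1742343625→727778623825, (22,5):3791262568401·5+181509070050→19137821912055, (22,6):26585679462804·6+3791262568401→163305339345225, (22,7):82310957214948·7+26585679462804→602762379967440, (22,8):132511015347084·8+82310957214948→1142399079991620, (22,9):123272476465204·9+132511015347084→1241963303533920, (22,10):71187132291275·10+123272476465204→835143799377954, (22,11):26826851689001·11+71187132291275→366282500870286, (22,12):6833042030178·12+26826851689001→108823356051137, (22,13):1204909218331·13+6833042030178→22496861868481, (22,14):149304004500·14+1204909218331→3295165281331, (22,15):13087462580·15+149304004500→345615943200, (22,16):809944464·16+13087462580→26046574004, (22,17):34952799·17+809944464→1404142047, (22,18):1023435·18+34952799→53374629, (22,19):19285·19+1023435→1389850, (22,20):210·20+19285→23485, (22,21):1·21+210→231, (22,22):0·22+1→1
B_22 = ΣS(22,k) = 1+2097151+5228079450+727778623825+19137821912055+163305339345225+602762379967440+1142399079991620+1241963303533920+835143799377954+366282500870286+108823356051137+22496861868481+3295165281331+345615943200+26046574004+1404142047+53374629+1389850+23485+231+1 = 4506715738447323

4506715738447323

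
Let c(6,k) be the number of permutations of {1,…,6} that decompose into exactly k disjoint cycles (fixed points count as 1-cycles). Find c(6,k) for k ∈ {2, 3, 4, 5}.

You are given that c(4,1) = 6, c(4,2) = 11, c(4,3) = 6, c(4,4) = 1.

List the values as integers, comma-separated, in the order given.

row 5: T[5][1]=4·6+0=24  T[5][2]=4·11+6=50  T[5][3]=4·6+11=35  T[5][4]=4·1+6=10  T[5][5]=4·0+1=1
row 6: T[6][2]=5·50+24=274  T[6][3]=5·35+50=225  T[6][4]=5·10+35=85  T[6][5]=5·1+10=15
Read c(6,2) = 274, c(6,3) = 225, c(6,4) = 85, c(6,5) = 15.

274, 225, 85, 15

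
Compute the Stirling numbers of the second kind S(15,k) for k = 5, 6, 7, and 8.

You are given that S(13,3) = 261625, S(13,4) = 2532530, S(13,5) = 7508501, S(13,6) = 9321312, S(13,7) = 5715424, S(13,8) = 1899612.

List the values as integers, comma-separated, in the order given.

210766920, 420693273, 408741333, 216627840

[14] T[14,4]:4*2532530+261625=10391745 · T[14,5]:5*7508501+2532530=40075035 · T[14,6]:6*9321312+7508501=63436373 · T[14,7]:7*5715424+9321312=49329280 · T[14,8]:8*1899612+5715424=20912320
[15] T[15,5]:5*40075035+10391745=210766920 · T[15,6]:6*63436373+40075035=420693273 · T[15,7]:7*49329280+63436373=408741333 · T[15,8]:8*20912320+49329280=216627840
Read S(15,5) = 210766920, S(15,6) = 420693273, S(15,7) = 408741333, S(15,8) = 216627840.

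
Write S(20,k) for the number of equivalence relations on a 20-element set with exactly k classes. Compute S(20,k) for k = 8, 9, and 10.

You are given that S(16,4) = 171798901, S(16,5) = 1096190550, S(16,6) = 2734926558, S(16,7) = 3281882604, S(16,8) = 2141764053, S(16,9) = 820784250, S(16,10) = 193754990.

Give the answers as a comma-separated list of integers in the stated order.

@17  (17,5):1096190550·5+171798901→5652751651, (17,6):2734926558·6+1096190550→17505749898, (17,7):3281882604·7+2734926558→25708104786, (17,8):2141764053·8+3281882604→20415995028, (17,9):820784250·9+2141764053→9528822303, (17,10):193754990·10+820784250→2758334150
@18  (18,6):17505749898·6+5652751651→110687251039, (18,7):25708104786·7+17505749898→197462483400, (18,8):20415995028·8+25708104786→189036065010, (18,9):9528822303·9+20415995028→106175395755, (18,10):2758334150·10+9528822303→37112163803
@19  (19,7):197462483400·7+110687251039→1492924634839, (19,8):189036065010·8+197462483400→1709751003480, (19,9):106175395755·9+189036065010→1144614626805, (19,10):37112163803·10+106175395755→477297033785
@20  (20,8):1709751003480·8+1492924634839→15170932662679, (20,9):1144614626805·9+1709751003480→12011282644725, (20,10):477297033785·10+1144614626805→5917584964655
Read S(20,8) = 15170932662679, S(20,9) = 12011282644725, S(20,10) = 5917584964655.

15170932662679, 12011282644725, 5917584964655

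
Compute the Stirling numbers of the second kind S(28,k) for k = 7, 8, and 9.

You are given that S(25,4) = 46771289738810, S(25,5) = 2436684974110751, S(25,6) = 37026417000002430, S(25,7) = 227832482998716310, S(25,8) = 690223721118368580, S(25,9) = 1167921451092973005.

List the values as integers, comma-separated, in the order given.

82892803728383735268, 392678226281361931131, 1006698291338432496375

[26] T[26,5]:5*2436684974110751+46771289738810=12230196160292565 · T[26,6]:6*37026417000002430+2436684974110751=224595186974125331 · T[26,7]:7*227832482998716310+37026417000002430=1631853797991016600 · T[26,8]:8*690223721118368580+227832482998716310=5749622251945664950 · T[26,9]:9*1167921451092973005+690223721118368580=11201516780955125625
[27] T[27,6]:6*224595186974125331+12230196160292565=1359801318005044551 · T[27,7]:7*1631853797991016600+224595186974125331=11647571772911241531 · T[27,8]:8*5749622251945664950+1631853797991016600=47628831813556336200 · T[27,9]:9*11201516780955125625+5749622251945664950=106563273280541795575
[28] T[28,7]:7*11647571772911241531+1359801318005044551=82892803728383735268 · T[28,8]:8*47628831813556336200+11647571772911241531=392678226281361931131 · T[28,9]:9*106563273280541795575+47628831813556336200=1006698291338432496375
Read S(28,7) = 82892803728383735268, S(28,8) = 392678226281361931131, S(28,9) = 1006698291338432496375.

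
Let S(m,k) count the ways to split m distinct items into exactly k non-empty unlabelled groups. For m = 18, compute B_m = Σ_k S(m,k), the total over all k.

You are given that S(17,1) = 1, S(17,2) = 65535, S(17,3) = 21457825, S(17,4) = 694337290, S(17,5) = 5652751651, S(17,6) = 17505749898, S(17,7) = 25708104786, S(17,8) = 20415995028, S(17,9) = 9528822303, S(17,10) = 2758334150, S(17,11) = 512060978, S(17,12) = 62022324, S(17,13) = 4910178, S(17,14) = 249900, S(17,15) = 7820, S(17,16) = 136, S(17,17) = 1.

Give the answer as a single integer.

682076806159

r18: T_18,1=1×1+0=1; T_18,2=2×65535+1=131071; T_18,3=3×21457825+65535=64439010; T_18,4=4×694337290+21457825=2798806985; T_18,5=5×5652751651+694337290=28958095545; T_18,6=6×17505749898+5652751651=110687251039; T_18,7=7×25708104786+17505749898=197462483400; T_18,8=8×20415995028+25708104786=189036065010; T_18,9=9×9528822303+20415995028=106175395755; T_18,10=10×2758334150+9528822303=37112163803; T_18,11=11×512060978+2758334150=8391004908; T_18,12=12×62022324+512060978=1256328866; T_18,13=13×4910178+62022324=125854638; T_18,14=14×249900+4910178=8408778; T_18,15=15×7820+249900=367200; T_18,16=16×136+7820=9996; T_18,17=17×1+136=153; T_18,18=18×0+1=1
B_18 = ΣS(18,k) = 1+131071+64439010+2798806985+28958095545+110687251039+197462483400+189036065010+106175395755+37112163803+8391004908+1256328866+125854638+8408778+367200+9996+153+1 = 682076806159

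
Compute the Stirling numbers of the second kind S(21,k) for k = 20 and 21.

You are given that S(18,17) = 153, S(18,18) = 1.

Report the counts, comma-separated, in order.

210, 1

[19] T[19,18]:18*1+153=171 · T[19,19]:19*0+1=1
[20] T[20,19]:19*1+171=190 · T[20,20]:20*0+1=1
[21] T[21,20]:20*1+190=210 · T[21,21]:21*0+1=1
Read S(21,20) = 210, S(21,21) = 1.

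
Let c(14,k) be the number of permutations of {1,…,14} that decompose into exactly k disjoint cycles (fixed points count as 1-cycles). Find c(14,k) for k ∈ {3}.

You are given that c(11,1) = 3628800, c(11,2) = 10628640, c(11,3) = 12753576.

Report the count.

26596717056

r12: T_12,1=11×3628800+0=39916800; T_12,2=11×10628640+3628800=120543840; T_12,3=11×12753576+10628640=150917976
r13: T_13,2=12×120543840+39916800=1486442880; T_13,3=12×150917976+120543840=1931559552
r14: T_14,3=13×1931559552+1486442880=26596717056
Read c(14,3) = 26596717056.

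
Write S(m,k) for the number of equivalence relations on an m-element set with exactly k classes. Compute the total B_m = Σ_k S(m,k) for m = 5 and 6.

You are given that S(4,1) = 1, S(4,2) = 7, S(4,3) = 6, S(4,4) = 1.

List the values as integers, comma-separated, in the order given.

row 5: T[5][1]=1·1+0=1  T[5][2]=2·7+1=15  T[5][3]=3·6+7=25  T[5][4]=4·1+6=10  T[5][5]=5·0+1=1
row 6: T[6][1]=1·1+0=1  T[6][2]=2·15+1=31  T[6][3]=3·25+15=90  T[6][4]=4·10+25=65  T[6][5]=5·1+10=15  T[6][6]=6·0+1=1
B_5 = ΣS(5,k) = 1+15+25+10+1 = 52
B_6 = ΣS(6,k) = 1+31+90+65+15+1 = 203

52, 203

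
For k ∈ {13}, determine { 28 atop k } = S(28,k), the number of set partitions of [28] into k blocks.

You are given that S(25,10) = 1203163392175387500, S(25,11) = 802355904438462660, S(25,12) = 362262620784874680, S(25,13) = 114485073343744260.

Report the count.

451512851236272407400

i=26: T(26,11)=1203163392175387500+11·802355904438462660=10029078340998476760 | T(26,12)=802355904438462660+12·362262620784874680=5149507353856958820 | T(26,13)=362262620784874680+13·114485073343744260=1850568574253550060
i=27: T(27,12)=10029078340998476760+12·5149507353856958820=71823166587281982600 | T(27,13)=5149507353856958820+13·1850568574253550060=29206898819153109600
i=28: T(28,13)=71823166587281982600+13·29206898819153109600=451512851236272407400
Read S(28,13) = 451512851236272407400.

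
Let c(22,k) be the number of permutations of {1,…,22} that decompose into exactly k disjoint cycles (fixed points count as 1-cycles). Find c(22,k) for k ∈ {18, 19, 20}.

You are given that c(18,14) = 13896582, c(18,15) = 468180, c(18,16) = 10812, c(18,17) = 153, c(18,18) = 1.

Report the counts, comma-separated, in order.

@19  (19,15):468180·18+13896582→22323822, (19,16):10812·18+468180→662796, (19,17):153·18+10812→13566, (19,18):1·18+153→171, (19,19):0·18+1→1
@20  (20,16):662796·19+22323822→34916946, (20,17):13566·19+662796→920550, (20,18):171·19+13566→16815, (20,19):1·19+171→190, (20,20):0·19+1→1
@21  (21,17):920550·20+34916946→53327946, (21,18):16815·20+920550→1256850, (21,19):190·20+16815→20615, (21,20):1·20+190→210
@22  (22,18):1256850·21+53327946→79721796, (22,19):20615·21+1256850→1689765, (22,20):210·21+20615→25025
Read c(22,18) = 79721796, c(22,19) = 1689765, c(22,20) = 25025.

79721796, 1689765, 25025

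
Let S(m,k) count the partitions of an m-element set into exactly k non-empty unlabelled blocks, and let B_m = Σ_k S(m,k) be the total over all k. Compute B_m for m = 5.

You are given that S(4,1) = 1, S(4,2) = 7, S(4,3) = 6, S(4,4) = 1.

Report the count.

52

@5  (5,1):1·1+0→1, (5,2):7·2+1→15, (5,3):6·3+7→25, (5,4):1·4+6→10, (5,5):0·5+1→1
B_5 = ΣS(5,k) = 1+15+25+10+1 = 52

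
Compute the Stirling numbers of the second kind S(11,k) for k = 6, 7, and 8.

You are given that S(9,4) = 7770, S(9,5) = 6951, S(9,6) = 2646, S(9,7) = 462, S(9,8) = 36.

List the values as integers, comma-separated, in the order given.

179487, 63987, 11880

row 10: T[10][5]=5·6951+7770=42525  T[10][6]=6·2646+6951=22827  T[10][7]=7·462+2646=5880  T[10][8]=8·36+462=750
row 11: T[11][6]=6·22827+42525=179487  T[11][7]=7·5880+22827=63987  T[11][8]=8·750+5880=11880
Read S(11,6) = 179487, S(11,7) = 63987, S(11,8) = 11880.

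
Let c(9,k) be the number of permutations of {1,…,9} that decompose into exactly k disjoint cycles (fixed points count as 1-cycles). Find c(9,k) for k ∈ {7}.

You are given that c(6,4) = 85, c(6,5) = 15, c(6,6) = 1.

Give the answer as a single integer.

546

row 7: T[7][5]=6·15+85=175  T[7][6]=6·1+15=21  T[7][7]=6·0+1=1
row 8: T[8][6]=7·21+175=322  T[8][7]=7·1+21=28
row 9: T[9][7]=8·28+322=546
Read c(9,7) = 546.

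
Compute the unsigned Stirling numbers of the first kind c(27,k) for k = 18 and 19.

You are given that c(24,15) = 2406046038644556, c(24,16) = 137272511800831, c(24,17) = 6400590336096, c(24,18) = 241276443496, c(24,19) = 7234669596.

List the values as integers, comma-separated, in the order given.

@25  (25,16):137272511800831·24+2406046038644556→5700586321864500, (25,17):6400590336096·24+137272511800831→290886679867135, (25,18):241276443496·24+6400590336096→12191224980000, (25,19):7234669596·24+241276443496→414908513800
@26  (26,17):290886679867135·25+5700586321864500→12972753318542875, (26,18):12191224980000·25+290886679867135→595667304367135, (26,19):414908513800·25+12191224980000→22563937825000
@27  (27,18):595667304367135·26+12972753318542875→28460103232088385, (27,19):22563937825000·26+595667304367135→1182329687817135
Read c(27,18) = 28460103232088385, c(27,19) = 1182329687817135.

28460103232088385, 1182329687817135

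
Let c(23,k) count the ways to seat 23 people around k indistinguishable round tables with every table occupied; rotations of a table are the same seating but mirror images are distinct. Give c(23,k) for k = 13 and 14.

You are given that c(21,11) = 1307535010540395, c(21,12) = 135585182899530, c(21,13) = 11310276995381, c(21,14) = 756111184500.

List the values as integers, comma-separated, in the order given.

[22] T[22,12]:21*135585182899530+1307535010540395=4154823851430525 · T[22,13]:21*11310276995381+135585182899530=373100999802531 · T[22,14]:21*756111184500+11310276995381=27188611869881
[23] T[23,13]:22*373100999802531+4154823851430525=12363045847086207 · T[23,14]:22*27188611869881+373100999802531=971250460939913
Read c(23,13) = 12363045847086207, c(23,14) = 971250460939913.

12363045847086207, 971250460939913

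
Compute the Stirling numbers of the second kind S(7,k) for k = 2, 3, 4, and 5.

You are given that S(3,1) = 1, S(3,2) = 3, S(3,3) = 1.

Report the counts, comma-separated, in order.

r4: T_4,1=1×1+0=1; T_4,2=2×3+1=7; T_4,3=3×1+3=6; T_4,4=4×0+1=1
r5: T_5,1=1×1+0=1; T_5,2=2×7+1=15; T_5,3=3×6+7=25; T_5,4=4×1+6=10; T_5,5=5×0+1=1
r6: T_6,1=1×1+0=1; T_6,2=2×15+1=31; T_6,3=3×25+15=90; T_6,4=4×10+25=65; T_6,5=5×1+10=15
r7: T_7,2=2×31+1=63; T_7,3=3×90+31=301; T_7,4=4×65+90=350; T_7,5=5×15+65=140
Read S(7,2) = 63, S(7,3) = 301, S(7,4) = 350, S(7,5) = 140.

63, 301, 350, 140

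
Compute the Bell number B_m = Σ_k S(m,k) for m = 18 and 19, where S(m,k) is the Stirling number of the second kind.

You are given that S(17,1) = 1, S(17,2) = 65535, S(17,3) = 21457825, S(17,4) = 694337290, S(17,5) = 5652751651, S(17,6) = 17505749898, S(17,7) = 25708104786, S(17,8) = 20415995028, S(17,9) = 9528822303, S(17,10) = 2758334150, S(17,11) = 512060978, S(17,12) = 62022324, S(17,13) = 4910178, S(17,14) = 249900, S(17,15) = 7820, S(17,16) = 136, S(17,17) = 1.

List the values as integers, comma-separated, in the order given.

r18: T_18,1=1×1+0=1; T_18,2=2×65535+1=131071; T_18,3=3×21457825+65535=64439010; T_18,4=4×694337290+21457825=2798806985; T_18,5=5×5652751651+694337290=28958095545; T_18,6=6×17505749898+5652751651=110687251039; T_18,7=7×25708104786+17505749898=197462483400; T_18,8=8×20415995028+25708104786=189036065010; T_18,9=9×9528822303+20415995028=106175395755; T_18,10=10×2758334150+9528822303=37112163803; T_18,11=11×512060978+2758334150=8391004908; T_18,12=12×62022324+512060978=1256328866; T_18,13=13×4910178+62022324=125854638; T_18,14=14×249900+4910178=8408778; T_18,15=15×7820+249900=367200; T_18,16=16×136+7820=9996; T_18,17=17×1+136=153; T_18,18=18×0+1=1
r19: T_19,1=1×1+0=1; T_19,2=2×131071+1=262143; T_19,3=3×64439010+131071=193448101; T_19,4=4×2798806985+64439010=11259666950; T_19,5=5×28958095545+2798806985=147589284710; T_19,6=6×110687251039+28958095545=693081601779; T_19,7=7×197462483400+110687251039=1492924634839; T_19,8=8×189036065010+197462483400=1709751003480; T_19,9=9×106175395755+189036065010=1144614626805; T_19,10=10×37112163803+106175395755=477297033785; T_19,11=11×8391004908+37112163803=129413217791; T_19,12=12×1256328866+8391004908=23466951300; T_19,13=13×125854638+1256328866=2892439160; T_19,14=14×8408778+125854638=243577530; T_19,15=15×367200+8408778=13916778; T_19,16=16×9996+367200=527136; T_19,17=17×153+9996=12597; T_19,18=18×1+153=171; T_19,19=19×0+1=1
B_18 = ΣS(18,k) = 1+131071+64439010+2798806985+28958095545+110687251039+197462483400+189036065010+106175395755+37112163803+8391004908+1256328866+125854638+8408778+367200+9996+153+1 = 682076806159
B_19 = ΣS(19,k) = 1+262143+193448101+11259666950+147589284710+693081601779+1492924634839+1709751003480+1144614626805+477297033785+129413217791+23466951300+2892439160+243577530+13916778+527136+12597+171+1 = 5832742205057

682076806159, 5832742205057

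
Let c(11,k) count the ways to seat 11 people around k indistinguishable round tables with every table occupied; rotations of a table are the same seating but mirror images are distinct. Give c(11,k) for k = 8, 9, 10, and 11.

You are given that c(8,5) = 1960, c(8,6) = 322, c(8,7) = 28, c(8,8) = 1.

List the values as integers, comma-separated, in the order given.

18150, 1320, 55, 1

r9: T_9,6=8×322+1960=4536; T_9,7=8×28+322=546; T_9,8=8×1+28=36; T_9,9=8×0+1=1
r10: T_10,7=9×546+4536=9450; T_10,8=9×36+546=870; T_10,9=9×1+36=45; T_10,10=9×0+1=1
r11: T_11,8=10×870+9450=18150; T_11,9=10×45+870=1320; T_11,10=10×1+45=55; T_11,11=10×0+1=1
Read c(11,8) = 18150, c(11,9) = 1320, c(11,10) = 55, c(11,11) = 1.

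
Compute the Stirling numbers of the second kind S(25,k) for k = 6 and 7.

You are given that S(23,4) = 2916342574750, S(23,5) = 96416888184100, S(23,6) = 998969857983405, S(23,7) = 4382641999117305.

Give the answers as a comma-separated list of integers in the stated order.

i=24: T(24,5)=2916342574750+5·96416888184100=485000783495250 | T(24,6)=96416888184100+6·998969857983405=6090236036084530 | T(24,7)=998969857983405+7·4382641999117305=31677463851804540
i=25: T(25,6)=485000783495250+6·6090236036084530=37026417000002430 | T(25,7)=6090236036084530+7·31677463851804540=227832482998716310
Read S(25,6) = 37026417000002430, S(25,7) = 227832482998716310.

37026417000002430, 227832482998716310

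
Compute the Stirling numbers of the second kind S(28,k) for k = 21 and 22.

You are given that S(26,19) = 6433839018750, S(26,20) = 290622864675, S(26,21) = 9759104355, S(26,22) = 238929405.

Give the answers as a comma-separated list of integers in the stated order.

@27  (27,20):290622864675·20+6433839018750→12246296312250, (27,21):9759104355·21+290622864675→495564056130, (27,22):238929405·22+9759104355→15015551265
@28  (28,21):495564056130·21+12246296312250→22653141490980, (28,22):15015551265·22+495564056130→825906183960
Read S(28,21) = 22653141490980, S(28,22) = 825906183960.

22653141490980, 825906183960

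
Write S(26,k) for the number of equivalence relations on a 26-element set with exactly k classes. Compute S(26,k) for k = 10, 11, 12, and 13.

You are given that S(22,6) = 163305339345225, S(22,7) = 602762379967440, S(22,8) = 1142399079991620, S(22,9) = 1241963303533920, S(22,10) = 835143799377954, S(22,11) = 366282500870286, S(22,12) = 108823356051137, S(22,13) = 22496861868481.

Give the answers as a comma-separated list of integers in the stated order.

13199555372846848005, 10029078340998476760, 5149507353856958820, 1850568574253550060

i=23: T(23,7)=163305339345225+7·602762379967440=4382641999117305 | T(23,8)=602762379967440+8·1142399079991620=9741955019900400 | T(23,9)=1142399079991620+9·1241963303533920=12320068811796900 | T(23,10)=1241963303533920+10·835143799377954=9593401297313460 | T(23,11)=835143799377954+11·366282500870286=4864251308951100 | T(23,12)=366282500870286+12·108823356051137=1672162773483930 | T(23,13)=108823356051137+13·22496861868481=401282560341390
i=24: T(24,8)=4382641999117305+8·9741955019900400=82318282158320505 | T(24,9)=9741955019900400+9·12320068811796900=120622574326072500 | T(24,10)=12320068811796900+10·9593401297313460=108254081784931500 | T(24,11)=9593401297313460+11·4864251308951100=63100165695775560 | T(24,12)=4864251308951100+12·1672162773483930=24930204590758260 | T(24,13)=1672162773483930+13·401282560341390=6888836057922000
i=25: T(25,9)=82318282158320505+9·120622574326072500=1167921451092973005 | T(25,10)=120622574326072500+10·108254081784931500=1203163392175387500 | T(25,11)=108254081784931500+11·63100165695775560=802355904438462660 | T(25,12)=63100165695775560+12·24930204590758260=362262620784874680 | T(25,13)=24930204590758260+13·6888836057922000=114485073343744260
i=26: T(26,10)=1167921451092973005+10·1203163392175387500=13199555372846848005 | T(26,11)=1203163392175387500+11·802355904438462660=10029078340998476760 | T(26,12)=802355904438462660+12·362262620784874680=5149507353856958820 | T(26,13)=362262620784874680+13·114485073343744260=1850568574253550060
Read S(26,10) = 13199555372846848005, S(26,11) = 10029078340998476760, S(26,12) = 5149507353856958820, S(26,13) = 1850568574253550060.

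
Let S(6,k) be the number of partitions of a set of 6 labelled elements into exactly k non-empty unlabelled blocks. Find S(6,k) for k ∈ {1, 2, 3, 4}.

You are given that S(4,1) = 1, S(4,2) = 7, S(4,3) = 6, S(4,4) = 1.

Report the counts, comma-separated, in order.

1, 31, 90, 65

[5] T[5,1]:1*1+0=1 · T[5,2]:2*7+1=15 · T[5,3]:3*6+7=25 · T[5,4]:4*1+6=10
[6] T[6,1]:1*1+0=1 · T[6,2]:2*15+1=31 · T[6,3]:3*25+15=90 · T[6,4]:4*10+25=65
Read S(6,1) = 1, S(6,2) = 31, S(6,3) = 90, S(6,4) = 65.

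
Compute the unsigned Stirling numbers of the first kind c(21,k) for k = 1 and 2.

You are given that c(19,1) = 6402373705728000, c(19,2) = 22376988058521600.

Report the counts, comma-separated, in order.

2432902008176640000, 8752948036761600000

r20: T_20,1=19×6402373705728000+0=121645100408832000; T_20,2=19×22376988058521600+6402373705728000=431565146817638400
r21: T_21,1=20×121645100408832000+0=2432902008176640000; T_21,2=20×431565146817638400+121645100408832000=8752948036761600000
Read c(21,1) = 2432902008176640000, c(21,2) = 8752948036761600000.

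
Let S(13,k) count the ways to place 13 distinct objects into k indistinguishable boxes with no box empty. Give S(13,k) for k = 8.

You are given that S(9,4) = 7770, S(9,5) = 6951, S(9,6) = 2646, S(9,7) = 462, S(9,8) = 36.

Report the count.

@10  (10,5):6951·5+7770→42525, (10,6):2646·6+6951→22827, (10,7):462·7+2646→5880, (10,8):36·8+462→750
@11  (11,6):22827·6+42525→179487, (11,7):5880·7+22827→63987, (11,8):750·8+5880→11880
@12  (12,7):63987·7+179487→627396, (12,8):11880·8+63987→159027
@13  (13,8):159027·8+627396→1899612
Read S(13,8) = 1899612.

1899612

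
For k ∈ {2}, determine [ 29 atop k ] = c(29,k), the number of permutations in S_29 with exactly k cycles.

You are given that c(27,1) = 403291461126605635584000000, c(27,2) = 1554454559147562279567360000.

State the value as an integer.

1197348677077520393310044160000

row 28: T[28][1]=27·403291461126605635584000000+0=10888869450418352160768000000  T[28][2]=27·1554454559147562279567360000+403291461126605635584000000=42373564558110787183902720000
row 29: T[29][2]=28·42373564558110787183902720000+10888869450418352160768000000=1197348677077520393310044160000
Read c(29,2) = 1197348677077520393310044160000.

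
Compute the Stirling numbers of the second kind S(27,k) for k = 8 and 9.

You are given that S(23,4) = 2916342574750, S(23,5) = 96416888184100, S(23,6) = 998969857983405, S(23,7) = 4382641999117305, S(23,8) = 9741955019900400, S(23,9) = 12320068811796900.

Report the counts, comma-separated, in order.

r24: T_24,5=5×96416888184100+2916342574750=485000783495250; T_24,6=6×998969857983405+96416888184100=6090236036084530; T_24,7=7×4382641999117305+998969857983405=31677463851804540; T_24,8=8×9741955019900400+4382641999117305=82318282158320505; T_24,9=9×12320068811796900+9741955019900400=120622574326072500
r25: T_25,6=6×6090236036084530+485000783495250=37026417000002430; T_25,7=7×31677463851804540+6090236036084530=227832482998716310; T_25,8=8×82318282158320505+31677463851804540=690223721118368580; T_25,9=9×120622574326072500+82318282158320505=1167921451092973005
r26: T_26,7=7×227832482998716310+37026417000002430=1631853797991016600; T_26,8=8×690223721118368580+227832482998716310=5749622251945664950; T_26,9=9×1167921451092973005+690223721118368580=11201516780955125625
r27: T_27,8=8×5749622251945664950+1631853797991016600=47628831813556336200; T_27,9=9×11201516780955125625+5749622251945664950=106563273280541795575
Read S(27,8) = 47628831813556336200, S(27,9) = 106563273280541795575.

47628831813556336200, 106563273280541795575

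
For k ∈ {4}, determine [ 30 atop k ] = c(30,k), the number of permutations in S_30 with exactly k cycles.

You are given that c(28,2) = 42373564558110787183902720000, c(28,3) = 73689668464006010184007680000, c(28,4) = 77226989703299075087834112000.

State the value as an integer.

66951000306085302338993639424000

@29  (29,3):73689668464006010184007680000·28+42373564558110787183902720000→2105684281550279072336117760000, (29,4):77226989703299075087834112000·28+73689668464006010184007680000→2236045380156380112643362816000
@30  (30,4):2236045380156380112643362816000·29+2105684281550279072336117760000→66951000306085302338993639424000
Read c(30,4) = 66951000306085302338993639424000.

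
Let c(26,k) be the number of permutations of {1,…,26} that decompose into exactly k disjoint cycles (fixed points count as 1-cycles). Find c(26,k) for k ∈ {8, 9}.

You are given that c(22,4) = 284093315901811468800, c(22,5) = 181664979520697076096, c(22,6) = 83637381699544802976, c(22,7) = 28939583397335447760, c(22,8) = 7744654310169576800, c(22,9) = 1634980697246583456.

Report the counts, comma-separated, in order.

4144457803247115877036800, 1001369304512841374110000

@23  (23,5):181664979520697076096·22+284093315901811468800→4280722865357147142912, (23,6):83637381699544802976·22+181664979520697076096→2021687376910682741568, (23,7):28939583397335447760·22+83637381699544802976→720308216440924653696, (23,8):7744654310169576800·22+28939583397335447760→199321978221066137360, (23,9):1634980697246583456·22+7744654310169576800→43714229649594412832
@24  (24,6):2021687376910682741568·23+4280722865357147142912→50779532534302850198976, (24,7):720308216440924653696·23+2021687376910682741568→18588776355051949776576, (24,8):199321978221066137360·23+720308216440924653696→5304713715525445812976, (24,9):43714229649594412832·23+199321978221066137360→1204749260161737632496
@25  (25,7):18588776355051949776576·24+50779532534302850198976→496910165055549644836800, (25,8):5304713715525445812976·24+18588776355051949776576→145901905527662649288000, (25,9):1204749260161737632496·24+5304713715525445812976→34218695959407148992880
@26  (26,8):145901905527662649288000·25+496910165055549644836800→4144457803247115877036800, (26,9):34218695959407148992880·25+145901905527662649288000→1001369304512841374110000
Read c(26,8) = 4144457803247115877036800, c(26,9) = 1001369304512841374110000.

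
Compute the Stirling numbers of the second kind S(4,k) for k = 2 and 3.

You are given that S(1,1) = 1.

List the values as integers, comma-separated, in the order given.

7, 6

[2] T[2,1]:1*1+0=1 · T[2,2]:2*0+1=1
[3] T[3,1]:1*1+0=1 · T[3,2]:2*1+1=3 · T[3,3]:3*0+1=1
[4] T[4,2]:2*3+1=7 · T[4,3]:3*1+3=6
Read S(4,2) = 7, S(4,3) = 6.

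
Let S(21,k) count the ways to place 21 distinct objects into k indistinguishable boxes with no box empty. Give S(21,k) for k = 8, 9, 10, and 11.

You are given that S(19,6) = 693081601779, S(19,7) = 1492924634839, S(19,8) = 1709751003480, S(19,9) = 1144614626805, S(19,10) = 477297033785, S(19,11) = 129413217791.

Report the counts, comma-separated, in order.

132511015347084, 123272476465204, 71187132291275, 26826851689001

[20] T[20,7]:7*1492924634839+693081601779=11143554045652 · T[20,8]:8*1709751003480+1492924634839=15170932662679 · T[20,9]:9*1144614626805+1709751003480=12011282644725 · T[20,10]:10*477297033785+1144614626805=5917584964655 · T[20,11]:11*129413217791+477297033785=1900842429486
[21] T[21,8]:8*15170932662679+11143554045652=132511015347084 · T[21,9]:9*12011282644725+15170932662679=123272476465204 · T[21,10]:10*5917584964655+12011282644725=71187132291275 · T[21,11]:11*1900842429486+5917584964655=26826851689001
Read S(21,8) = 132511015347084, S(21,9) = 123272476465204, S(21,10) = 71187132291275, S(21,11) = 26826851689001.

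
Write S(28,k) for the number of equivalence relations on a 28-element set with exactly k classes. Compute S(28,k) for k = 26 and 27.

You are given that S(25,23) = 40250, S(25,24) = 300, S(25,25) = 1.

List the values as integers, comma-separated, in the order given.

r26: T_26,24=24×300+40250=47450; T_26,25=25×1+300=325; T_26,26=26×0+1=1
r27: T_27,25=25×325+47450=55575; T_27,26=26×1+325=351; T_27,27=27×0+1=1
r28: T_28,26=26×351+55575=64701; T_28,27=27×1+351=378
Read S(28,26) = 64701, S(28,27) = 378.

64701, 378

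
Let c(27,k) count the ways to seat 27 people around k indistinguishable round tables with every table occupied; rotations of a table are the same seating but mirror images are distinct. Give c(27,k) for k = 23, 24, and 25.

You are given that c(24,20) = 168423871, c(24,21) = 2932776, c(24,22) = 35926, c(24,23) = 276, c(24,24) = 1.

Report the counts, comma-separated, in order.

i=25: T(25,21)=168423871+24·2932776=238810495 | T(25,22)=2932776+24·35926=3795000 | T(25,23)=35926+24·276=42550 | T(25,24)=276+24·1=300 | T(25,25)=1+24·0=1
i=26: T(26,22)=238810495+25·3795000=333685495 | T(26,23)=3795000+25·42550=4858750 | T(26,24)=42550+25·300=50050 | T(26,25)=300+25·1=325
i=27: T(27,23)=333685495+26·4858750=460012995 | T(27,24)=4858750+26·50050=6160050 | T(27,25)=50050+26·325=58500
Read c(27,23) = 460012995, c(27,24) = 6160050, c(27,25) = 58500.

460012995, 6160050, 58500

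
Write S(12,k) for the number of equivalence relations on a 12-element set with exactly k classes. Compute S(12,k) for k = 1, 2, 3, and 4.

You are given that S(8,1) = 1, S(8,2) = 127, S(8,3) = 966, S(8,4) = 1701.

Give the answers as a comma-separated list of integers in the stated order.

1, 2047, 86526, 611501

@9  (9,1):1·1+0→1, (9,2):127·2+1→255, (9,3):966·3+127→3025, (9,4):1701·4+966→7770
@10  (10,1):1·1+0→1, (10,2):255·2+1→511, (10,3):3025·3+255→9330, (10,4):7770·4+3025→34105
@11  (11,1):1·1+0→1, (11,2):511·2+1→1023, (11,3):9330·3+511→28501, (11,4):34105·4+9330→145750
@12  (12,1):1·1+0→1, (12,2):1023·2+1→2047, (12,3):28501·3+1023→86526, (12,4):145750·4+28501→611501
Read S(12,1) = 1, S(12,2) = 2047, S(12,3) = 86526, S(12,4) = 611501.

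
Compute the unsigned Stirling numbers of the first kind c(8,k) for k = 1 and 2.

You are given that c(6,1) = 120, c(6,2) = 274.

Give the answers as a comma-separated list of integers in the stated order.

@7  (7,1):120·6+0→720, (7,2):274·6+120→1764
@8  (8,1):720·7+0→5040, (8,2):1764·7+720→13068
Read c(8,1) = 5040, c(8,2) = 13068.

5040, 13068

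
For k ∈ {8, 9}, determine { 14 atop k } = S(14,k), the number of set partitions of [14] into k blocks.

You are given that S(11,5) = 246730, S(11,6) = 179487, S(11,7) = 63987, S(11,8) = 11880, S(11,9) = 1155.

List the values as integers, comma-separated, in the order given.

row 12: T[12][6]=6·179487+246730=1323652  T[12][7]=7·63987+179487=627396  T[12][8]=8·11880+63987=159027  T[12][9]=9·1155+11880=22275
row 13: T[13][7]=7·627396+1323652=5715424  T[13][8]=8·159027+627396=1899612  T[13][9]=9·22275+159027=359502
row 14: T[14][8]=8·1899612+5715424=20912320  T[14][9]=9·359502+1899612=5135130
Read S(14,8) = 20912320, S(14,9) = 5135130.

20912320, 5135130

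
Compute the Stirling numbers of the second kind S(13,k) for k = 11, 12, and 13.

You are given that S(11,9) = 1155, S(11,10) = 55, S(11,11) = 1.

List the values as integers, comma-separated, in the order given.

[12] T[12,10]:10*55+1155=1705 · T[12,11]:11*1+55=66 · T[12,12]:12*0+1=1
[13] T[13,11]:11*66+1705=2431 · T[13,12]:12*1+66=78 · T[13,13]:13*0+1=1
Read S(13,11) = 2431, S(13,12) = 78, S(13,13) = 1.

2431, 78, 1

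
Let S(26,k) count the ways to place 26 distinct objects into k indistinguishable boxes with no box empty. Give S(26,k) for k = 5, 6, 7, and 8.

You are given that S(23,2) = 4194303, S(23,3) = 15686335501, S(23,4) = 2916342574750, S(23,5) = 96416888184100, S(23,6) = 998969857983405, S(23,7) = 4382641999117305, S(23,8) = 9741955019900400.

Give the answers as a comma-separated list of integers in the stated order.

12230196160292565, 224595186974125331, 1631853797991016600, 5749622251945664950

i=24: T(24,3)=4194303+3·15686335501=47063200806 | T(24,4)=15686335501+4·2916342574750=11681056634501 | T(24,5)=2916342574750+5·96416888184100=485000783495250 | T(24,6)=96416888184100+6·998969857983405=6090236036084530 | T(24,7)=998969857983405+7·4382641999117305=31677463851804540 | T(24,8)=4382641999117305+8·9741955019900400=82318282158320505
i=25: T(25,4)=47063200806+4·11681056634501=46771289738810 | T(25,5)=11681056634501+5·485000783495250=2436684974110751 | T(25,6)=485000783495250+6·6090236036084530=37026417000002430 | T(25,7)=6090236036084530+7·31677463851804540=227832482998716310 | T(25,8)=31677463851804540+8·82318282158320505=690223721118368580
i=26: T(26,5)=46771289738810+5·2436684974110751=12230196160292565 | T(26,6)=2436684974110751+6·37026417000002430=224595186974125331 | T(26,7)=37026417000002430+7·227832482998716310=1631853797991016600 | T(26,8)=227832482998716310+8·690223721118368580=5749622251945664950
Read S(26,5) = 12230196160292565, S(26,6) = 224595186974125331, S(26,7) = 1631853797991016600, S(26,8) = 5749622251945664950.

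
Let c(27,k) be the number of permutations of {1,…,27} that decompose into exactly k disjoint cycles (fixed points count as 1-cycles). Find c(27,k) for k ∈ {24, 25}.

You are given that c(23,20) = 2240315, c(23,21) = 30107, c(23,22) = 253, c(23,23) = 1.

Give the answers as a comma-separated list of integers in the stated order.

@24  (24,21):30107·23+2240315→2932776, (24,22):253·23+30107→35926, (24,23):1·23+253→276, (24,24):0·23+1→1
@25  (25,22):35926·24+2932776→3795000, (25,23):276·24+35926→42550, (25,24):1·24+276→300, (25,25):0·24+1→1
@26  (26,23):42550·25+3795000→4858750, (26,24):300·25+42550→50050, (26,25):1·25+300→325
@27  (27,24):50050·26+4858750→6160050, (27,25):325·26+50050→58500
Read c(27,24) = 6160050, c(27,25) = 58500.

6160050, 58500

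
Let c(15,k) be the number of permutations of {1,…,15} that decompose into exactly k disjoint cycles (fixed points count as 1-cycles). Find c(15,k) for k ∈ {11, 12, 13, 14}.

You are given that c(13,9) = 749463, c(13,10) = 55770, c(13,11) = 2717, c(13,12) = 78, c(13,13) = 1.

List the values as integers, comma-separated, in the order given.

@14  (14,10):55770·13+749463→1474473, (14,11):2717·13+55770→91091, (14,12):78·13+2717→3731, (14,13):1·13+78→91, (14,14):0·13+1→1
@15  (15,11):91091·14+1474473→2749747, (15,12):3731·14+91091→143325, (15,13):91·14+3731→5005, (15,14):1·14+91→105
Read c(15,11) = 2749747, c(15,12) = 143325, c(15,13) = 5005, c(15,14) = 105.

2749747, 143325, 5005, 105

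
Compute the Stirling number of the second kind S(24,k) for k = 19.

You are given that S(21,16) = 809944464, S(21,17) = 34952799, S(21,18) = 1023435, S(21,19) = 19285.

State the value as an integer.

3880739170

i=22: T(22,17)=809944464+17·34952799=1404142047 | T(22,18)=34952799+18·1023435=53374629 | T(22,19)=1023435+19·19285=1389850
i=23: T(23,18)=1404142047+18·53374629=2364885369 | T(23,19)=53374629+19·1389850=79781779
i=24: T(24,19)=2364885369+19·79781779=3880739170
Read S(24,19) = 3880739170.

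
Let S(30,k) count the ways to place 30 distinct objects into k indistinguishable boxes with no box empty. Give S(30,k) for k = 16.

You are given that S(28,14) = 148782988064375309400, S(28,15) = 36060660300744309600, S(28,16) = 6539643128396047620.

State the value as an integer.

row 29: T[29][15]=15·36060660300744309600+148782988064375309400=689692892575539953400  T[29][16]=16·6539643128396047620+36060660300744309600=140694950355081071520
row 30: T[30][16]=16·140694950355081071520+689692892575539953400=2940812098256837097720
Read S(30,16) = 2940812098256837097720.

2940812098256837097720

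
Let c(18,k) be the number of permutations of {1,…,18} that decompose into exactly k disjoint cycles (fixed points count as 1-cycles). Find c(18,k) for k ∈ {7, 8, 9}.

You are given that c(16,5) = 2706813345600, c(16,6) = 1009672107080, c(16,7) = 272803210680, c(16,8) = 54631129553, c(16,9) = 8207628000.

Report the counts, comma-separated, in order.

110228466184200, 24871845297936, 4308105301929

i=17: T(17,6)=2706813345600+16·1009672107080=18861567058880 | T(17,7)=1009672107080+16·272803210680=5374523477960 | T(17,8)=272803210680+16·54631129553=1146901283528 | T(17,9)=54631129553+16·8207628000=185953177553
i=18: T(18,7)=18861567058880+17·5374523477960=110228466184200 | T(18,8)=5374523477960+17·1146901283528=24871845297936 | T(18,9)=1146901283528+17·185953177553=4308105301929
Read c(18,7) = 110228466184200, c(18,8) = 24871845297936, c(18,9) = 4308105301929.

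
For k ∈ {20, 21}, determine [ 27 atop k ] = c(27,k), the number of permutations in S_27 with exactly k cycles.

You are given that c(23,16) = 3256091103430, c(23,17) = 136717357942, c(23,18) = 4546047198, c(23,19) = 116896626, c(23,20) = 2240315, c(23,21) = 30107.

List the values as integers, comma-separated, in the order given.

row 24: T[24][17]=23·136717357942+3256091103430=6400590336096  T[24][18]=23·4546047198+136717357942=241276443496  T[24][19]=23·116896626+4546047198=7234669596  T[24][20]=23·2240315+116896626=168423871  T[24][21]=23·30107+2240315=2932776
row 25: T[25][18]=24·241276443496+6400590336096=12191224980000  T[25][19]=24·7234669596+241276443496=414908513800  T[25][20]=24·168423871+7234669596=11276842500  T[25][21]=24·2932776+168423871=238810495
row 26: T[26][19]=25·414908513800+12191224980000=22563937825000  T[26][20]=25·11276842500+414908513800=696829576300  T[26][21]=25·238810495+11276842500=17247104875
row 27: T[27][20]=26·696829576300+22563937825000=40681506808800  T[27][21]=26·17247104875+696829576300=1145254303050
Read c(27,20) = 40681506808800, c(27,21) = 1145254303050.

40681506808800, 1145254303050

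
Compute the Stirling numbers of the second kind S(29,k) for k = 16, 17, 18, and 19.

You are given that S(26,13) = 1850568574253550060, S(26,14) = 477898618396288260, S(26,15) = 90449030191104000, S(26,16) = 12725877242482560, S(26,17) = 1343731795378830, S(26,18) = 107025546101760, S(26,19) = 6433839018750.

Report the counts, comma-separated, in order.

140694950355081071520, 21818248085373723570, 2598531274376323650, 239332331869053150

@27  (27,14):477898618396288260·14+1850568574253550060→8541149231801585700, (27,15):90449030191104000·15+477898618396288260→1834634071262848260, (27,16):12725877242482560·16+90449030191104000→294063066070824960, (27,17):1343731795378830·17+12725877242482560→35569317763922670, (27,18):107025546101760·18+1343731795378830→3270191625210510, (27,19):6433839018750·19+107025546101760→229268487458010
@28  (28,15):1834634071262848260·15+8541149231801585700→36060660300744309600, (28,16):294063066070824960·16+1834634071262848260→6539643128396047620, (28,17):35569317763922670·17+294063066070824960→898741468057510350, (28,18):3270191625210510·18+35569317763922670→94432767017711850, (28,19):229268487458010·19+3270191625210510→7626292886912700
@29  (29,16):6539643128396047620·16+36060660300744309600→140694950355081071520, (29,17):898741468057510350·17+6539643128396047620→21818248085373723570, (29,18):94432767017711850·18+898741468057510350→2598531274376323650, (29,19):7626292886912700·19+94432767017711850→239332331869053150
Read S(29,16) = 140694950355081071520, S(29,17) = 21818248085373723570, S(29,18) = 2598531274376323650, S(29,19) = 239332331869053150.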